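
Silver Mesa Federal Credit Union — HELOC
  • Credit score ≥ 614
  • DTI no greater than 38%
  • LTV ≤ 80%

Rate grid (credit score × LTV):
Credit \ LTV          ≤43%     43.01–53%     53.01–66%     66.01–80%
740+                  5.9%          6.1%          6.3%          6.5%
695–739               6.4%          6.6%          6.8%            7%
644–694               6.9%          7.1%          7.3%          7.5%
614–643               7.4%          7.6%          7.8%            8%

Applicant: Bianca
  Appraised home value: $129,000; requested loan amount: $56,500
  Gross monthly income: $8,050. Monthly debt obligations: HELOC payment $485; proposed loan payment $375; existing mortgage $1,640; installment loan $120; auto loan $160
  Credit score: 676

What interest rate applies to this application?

7.1%

Credit score 676 ≥ 614; Total monthly debts = (485 + 375 + 1,640 + 120 + 160) = 2,780. DTI = 2,780/8,050 = 34.5% ≤ 38%
LTV = 56,500/129,000 = 43.8% ≤ 80%
Score 676 is in the 644–694 band; LTV 43.8% is in the 43.01–53% band → 7.1%.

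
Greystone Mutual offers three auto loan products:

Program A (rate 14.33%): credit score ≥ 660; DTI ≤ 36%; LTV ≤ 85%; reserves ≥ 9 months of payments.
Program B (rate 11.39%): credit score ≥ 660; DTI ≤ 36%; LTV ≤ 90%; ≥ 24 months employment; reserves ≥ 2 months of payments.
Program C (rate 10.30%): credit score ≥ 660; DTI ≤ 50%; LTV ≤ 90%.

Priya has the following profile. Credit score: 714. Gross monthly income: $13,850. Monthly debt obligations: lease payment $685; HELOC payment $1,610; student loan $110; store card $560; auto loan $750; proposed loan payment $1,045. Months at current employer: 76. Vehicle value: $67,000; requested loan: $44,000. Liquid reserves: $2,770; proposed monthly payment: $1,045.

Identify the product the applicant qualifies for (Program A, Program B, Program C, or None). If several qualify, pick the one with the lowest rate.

Total debts = (685 + 1,610 + 110 + 560 + 750 + 1,045) = 4,760; DTI = 4,760/13,850 = 34.4%.
LTV = 44,000/67,000 = 65.7%.
Reserves = 2,770/1,045 = 2.7 months.
Program A: score 714 ≥ 660; DTI 34.4% ≤ 36%; LTV 65.7% ≤ 85%; reserves 2.7 < 9 mo → does not qualify.
Program B: score 714 ≥ 660; DTI 34.4% ≤ 36%; LTV 65.7% ≤ 90%; employment 76 ≥ 24 mo; reserves 2.7 ≥ 2 mo → qualifies.
Program C: score 714 ≥ 660; DTI 34.4% ≤ 50%; LTV 65.7% ≤ 90% → qualifies.
Qualifying: Program B, Program C. Lowest rate is 10.30% → Program C.

Program C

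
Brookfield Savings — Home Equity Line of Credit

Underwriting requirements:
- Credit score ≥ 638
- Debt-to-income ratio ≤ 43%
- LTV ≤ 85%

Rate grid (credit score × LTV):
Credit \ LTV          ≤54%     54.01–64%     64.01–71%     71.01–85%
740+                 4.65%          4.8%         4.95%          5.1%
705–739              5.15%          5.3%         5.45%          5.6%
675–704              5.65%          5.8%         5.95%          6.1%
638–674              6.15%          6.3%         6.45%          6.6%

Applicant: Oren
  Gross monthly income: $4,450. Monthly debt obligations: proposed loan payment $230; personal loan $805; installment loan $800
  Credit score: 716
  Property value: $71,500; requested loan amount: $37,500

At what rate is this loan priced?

Credit score 716 ≥ 638; Total monthly debts = (230 + 805 + 800) = 1,835. DTI: 1,835 ÷ 4,450 = 41.2%, within the 43% cap
LTV: 37,500 ÷ 71,500 = 52.4%, within 85% cap
Score 716 is in the 705–739 band; LTV 52.4% is in the ≤54% band → 5.15%.

5.15%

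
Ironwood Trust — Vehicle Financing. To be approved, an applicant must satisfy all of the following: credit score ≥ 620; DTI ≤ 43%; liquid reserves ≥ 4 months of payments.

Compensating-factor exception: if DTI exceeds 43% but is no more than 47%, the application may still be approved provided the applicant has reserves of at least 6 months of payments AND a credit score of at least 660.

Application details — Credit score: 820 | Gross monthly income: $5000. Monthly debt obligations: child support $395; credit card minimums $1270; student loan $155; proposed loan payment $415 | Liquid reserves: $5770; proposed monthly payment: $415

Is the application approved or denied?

Approved

Credit score 820 ≥ 620 (meets base)
Total debts = (395 + 1,270 + 155 + 415) = 2,235. DTI = 2,235/5,000 = 44.7% > 43% — standard DTI limit exceeded.
Liquid reserves cover 5,770/415 = 13.9 months — ≥ 4 required
44.7% falls in the override range (43%–47%), so the compensating-factor test applies.
Reserves 13.9 ≥ 6 months; credit score 820 ≥ 660.
Both override conditions satisfied; DTI exception granted.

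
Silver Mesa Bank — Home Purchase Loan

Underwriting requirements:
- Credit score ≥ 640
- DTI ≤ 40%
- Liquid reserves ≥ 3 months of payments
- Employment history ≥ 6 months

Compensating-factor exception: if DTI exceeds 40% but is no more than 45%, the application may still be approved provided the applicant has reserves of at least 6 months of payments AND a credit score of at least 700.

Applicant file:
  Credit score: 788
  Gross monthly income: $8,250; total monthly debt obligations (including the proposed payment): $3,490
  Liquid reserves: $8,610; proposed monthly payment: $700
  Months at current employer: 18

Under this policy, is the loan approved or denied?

Approved

Credit score 788 ≥ 640 (meets base)
DTI = 3,490/8,250 = 42.3% > 40% — standard DTI limit exceeded.
Reserves: 8,610 ÷ 700 = 12.3 months (meets 3-month minimum)
Employment 18 ≥ 6 months
DTI 42.3% is within the 40%–45% exception band; checking compensating factors.
Override check — reserves: 12.3 mo (ok); score: 788 (ok).
Both override conditions satisfied; DTI exception granted.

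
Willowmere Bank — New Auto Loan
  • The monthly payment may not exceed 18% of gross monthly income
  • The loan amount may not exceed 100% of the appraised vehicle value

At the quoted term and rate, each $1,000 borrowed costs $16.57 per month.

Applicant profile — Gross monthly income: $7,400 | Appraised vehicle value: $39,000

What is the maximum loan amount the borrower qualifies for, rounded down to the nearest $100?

$39,000

Payment cap: 18% × $7,400 = $1,332/month.
At $16.57 per $1,000, that supports 1,332/16.57 × 1,000 ≈ $80,386 → $80,300.
LTV cap: 100% × $39,000 = $39,000 → $39,000.
Binding constraint: loan-to-value.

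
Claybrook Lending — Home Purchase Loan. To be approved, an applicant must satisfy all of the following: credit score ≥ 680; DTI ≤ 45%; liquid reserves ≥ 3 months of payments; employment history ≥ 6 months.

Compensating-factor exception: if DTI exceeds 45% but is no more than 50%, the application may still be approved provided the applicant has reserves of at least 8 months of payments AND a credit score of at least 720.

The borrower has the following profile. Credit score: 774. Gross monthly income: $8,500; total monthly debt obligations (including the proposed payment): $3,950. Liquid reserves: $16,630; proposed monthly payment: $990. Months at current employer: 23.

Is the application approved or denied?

Credit score 774 ≥ 680 (meets base)
DTI = 3,950/8,500 = 46.5% > 45% — standard DTI limit exceeded.
Liquid reserves cover 16,630/990 = 16.8 months — ≥ 3 required
Employment 23 ≥ 6 months
DTI 46.5% is within the 45%–50% exception band; checking compensating factors.
Override check — reserves: 16.8 mo (ok); score: 774 (ok).
Both override conditions satisfied; DTI exception granted.

Approved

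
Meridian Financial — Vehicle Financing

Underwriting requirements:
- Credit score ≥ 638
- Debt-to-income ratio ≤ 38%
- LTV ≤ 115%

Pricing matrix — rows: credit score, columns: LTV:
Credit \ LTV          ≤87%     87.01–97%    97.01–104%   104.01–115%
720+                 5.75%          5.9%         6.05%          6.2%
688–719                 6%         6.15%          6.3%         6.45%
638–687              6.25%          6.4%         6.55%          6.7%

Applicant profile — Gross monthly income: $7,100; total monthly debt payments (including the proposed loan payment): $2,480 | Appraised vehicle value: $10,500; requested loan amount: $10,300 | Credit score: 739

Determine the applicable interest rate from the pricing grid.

Credit score 739 ≥ 638; DTI: 2,480 ÷ 7,100 = 34.9%, within the 38% cap
LTV = 10,300/10,500 = 98.1% ≤ 115%
Row: 739 falls in 720+. Column: 98.1% falls in 97.01–104%. Rate = 6.05%.

6.05%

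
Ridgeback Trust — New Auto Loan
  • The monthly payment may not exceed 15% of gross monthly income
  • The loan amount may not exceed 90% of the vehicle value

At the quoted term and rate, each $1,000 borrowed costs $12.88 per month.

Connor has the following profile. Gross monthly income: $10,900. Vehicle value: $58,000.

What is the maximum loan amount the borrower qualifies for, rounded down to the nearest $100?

Payment cap: 15% × $10,900 = $1,635/month.
At $12.88 per $1,000, that supports 1,635/12.88 × 1,000 ≈ $126,940 → $126,900.
LTV cap: 90% × $58,000 = $52,200 → $52,200.
Binding constraint: loan-to-value.

$52,200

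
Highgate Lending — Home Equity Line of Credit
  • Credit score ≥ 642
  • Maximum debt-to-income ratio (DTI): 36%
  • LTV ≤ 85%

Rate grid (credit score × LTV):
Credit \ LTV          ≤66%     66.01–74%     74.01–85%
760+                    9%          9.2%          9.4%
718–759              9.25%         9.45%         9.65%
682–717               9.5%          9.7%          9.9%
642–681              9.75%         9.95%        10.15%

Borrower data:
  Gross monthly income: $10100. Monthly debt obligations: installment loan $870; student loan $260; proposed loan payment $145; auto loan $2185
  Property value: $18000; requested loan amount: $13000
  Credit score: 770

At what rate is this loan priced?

Credit score 770 ≥ 642; Total monthly debts = (870 + 260 + 145 + 2,185) = 3,460. DTI: 3,460 ÷ 10,100 = 34.3%, within the 36% cap
LTV: 13,000 ÷ 18,000 = 72.2%, within 85% cap
Score 770 is in the 760+ band; LTV 72.2% is in the 66.01–74% band → 9.2%.

9.2%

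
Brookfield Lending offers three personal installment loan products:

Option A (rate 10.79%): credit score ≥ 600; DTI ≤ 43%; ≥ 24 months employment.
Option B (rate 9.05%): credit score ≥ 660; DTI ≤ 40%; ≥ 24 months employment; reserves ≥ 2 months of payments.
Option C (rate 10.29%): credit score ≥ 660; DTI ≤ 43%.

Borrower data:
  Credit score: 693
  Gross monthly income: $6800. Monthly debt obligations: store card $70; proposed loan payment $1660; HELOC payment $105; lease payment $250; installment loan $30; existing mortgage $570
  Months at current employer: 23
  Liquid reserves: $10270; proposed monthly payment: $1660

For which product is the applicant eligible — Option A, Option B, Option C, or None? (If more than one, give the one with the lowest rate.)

Option C

Total debts = (70 + 1,660 + 105 + 250 + 30 + 570) = 2,685; DTI = 2,685/6,800 = 39.5%.
Reserves = 10,270/1,660 = 6.2 months.
Option A: score 693 ≥ 600; DTI 39.5% ≤ 43%; employment 23 < 24 mo → does not qualify.
Option B: score 693 ≥ 660; DTI 39.5% ≤ 40%; employment 23 < 24 mo; reserves 6.2 ≥ 2 mo → does not qualify.
Option C: score 693 ≥ 660; DTI 39.5% ≤ 43% → qualifies.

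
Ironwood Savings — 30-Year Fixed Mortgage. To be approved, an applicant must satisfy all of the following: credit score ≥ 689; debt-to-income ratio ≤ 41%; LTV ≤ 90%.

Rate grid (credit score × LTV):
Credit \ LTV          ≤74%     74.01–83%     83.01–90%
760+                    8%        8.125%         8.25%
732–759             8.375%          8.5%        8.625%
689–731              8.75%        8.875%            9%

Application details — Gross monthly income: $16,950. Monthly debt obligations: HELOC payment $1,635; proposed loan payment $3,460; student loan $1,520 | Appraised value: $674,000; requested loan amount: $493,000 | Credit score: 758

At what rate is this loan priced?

Credit score 758 ≥ 689; Total monthly debts = (1,635 + 3,460 + 1,520) = 6,615. DTI = 6,615/16,950 = 39% ≤ 41%
LTV = 493,000/674,000 = 73.1% ≤ 90%
Score 758 is in the 732–759 band; LTV 73.1% is in the ≤74% band → 8.375%.

8.375%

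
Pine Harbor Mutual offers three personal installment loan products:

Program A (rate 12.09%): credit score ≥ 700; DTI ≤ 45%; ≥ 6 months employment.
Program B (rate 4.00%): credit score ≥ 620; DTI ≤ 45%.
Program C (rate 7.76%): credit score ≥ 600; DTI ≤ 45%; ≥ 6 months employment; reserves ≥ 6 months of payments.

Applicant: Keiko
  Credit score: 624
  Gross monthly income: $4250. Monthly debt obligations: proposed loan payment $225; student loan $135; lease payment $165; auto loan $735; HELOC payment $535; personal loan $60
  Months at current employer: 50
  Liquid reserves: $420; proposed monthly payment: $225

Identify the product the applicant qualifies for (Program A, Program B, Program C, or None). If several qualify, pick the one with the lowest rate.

Program B

Total debts = (225 + 135 + 165 + 735 + 535 + 60) = 1,855; DTI = 1,855/4,250 = 43.6%.
Reserves = 420/225 = 1.9 months.
Program A: score 624 < 700; DTI 43.6% ≤ 45%; employment 50 ≥ 6 mo → does not qualify.
Program B: score 624 ≥ 620; DTI 43.6% ≤ 45% → qualifies.
Program C: score 624 ≥ 600; DTI 43.6% ≤ 45%; employment 50 ≥ 6 mo; reserves 1.9 < 6 mo → does not qualify.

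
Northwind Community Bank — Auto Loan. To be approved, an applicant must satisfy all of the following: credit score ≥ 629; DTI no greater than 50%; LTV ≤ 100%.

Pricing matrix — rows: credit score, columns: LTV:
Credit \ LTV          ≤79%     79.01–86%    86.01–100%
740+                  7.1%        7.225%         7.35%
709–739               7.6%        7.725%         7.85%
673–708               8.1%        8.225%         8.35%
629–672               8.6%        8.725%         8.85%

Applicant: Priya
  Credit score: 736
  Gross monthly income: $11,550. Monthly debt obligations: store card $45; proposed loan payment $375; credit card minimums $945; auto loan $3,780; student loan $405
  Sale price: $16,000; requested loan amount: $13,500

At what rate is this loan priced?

Credit score 736 ≥ 629; Total monthly debts = (45 + 375 + 945 + 3,780 + 405) = 5,550. DTI: 5,550 ÷ 11,550 = 48.1%, within the 50% cap
Loan-to-value = 13,500/16,000 = 84.4% — pass (100% max)
Row: 736 falls in 709–739. Column: 84.4% falls in 79.01–86%. Rate = 7.725%.

7.725%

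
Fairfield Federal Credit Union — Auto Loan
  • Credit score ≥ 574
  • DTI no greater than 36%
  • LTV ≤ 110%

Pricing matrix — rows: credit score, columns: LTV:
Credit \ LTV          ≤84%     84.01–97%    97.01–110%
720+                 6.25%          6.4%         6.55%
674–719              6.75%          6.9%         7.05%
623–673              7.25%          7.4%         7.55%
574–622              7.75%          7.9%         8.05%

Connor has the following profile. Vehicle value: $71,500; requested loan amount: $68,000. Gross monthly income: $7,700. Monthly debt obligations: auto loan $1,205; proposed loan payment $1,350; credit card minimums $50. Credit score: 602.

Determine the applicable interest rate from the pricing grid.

7.9%

Credit score 602 ≥ 574; Total monthly debts = (1,205 + 1,350 + 50) = 2,605. DTI = 2,605/7,700 = 33.8% ≤ 36%
Loan-to-value = 68,000/71,500 = 95.1% — pass (110% max)
Row: 602 falls in 574–622. Column: 95.1% falls in 84.01–97%. Rate = 7.9%.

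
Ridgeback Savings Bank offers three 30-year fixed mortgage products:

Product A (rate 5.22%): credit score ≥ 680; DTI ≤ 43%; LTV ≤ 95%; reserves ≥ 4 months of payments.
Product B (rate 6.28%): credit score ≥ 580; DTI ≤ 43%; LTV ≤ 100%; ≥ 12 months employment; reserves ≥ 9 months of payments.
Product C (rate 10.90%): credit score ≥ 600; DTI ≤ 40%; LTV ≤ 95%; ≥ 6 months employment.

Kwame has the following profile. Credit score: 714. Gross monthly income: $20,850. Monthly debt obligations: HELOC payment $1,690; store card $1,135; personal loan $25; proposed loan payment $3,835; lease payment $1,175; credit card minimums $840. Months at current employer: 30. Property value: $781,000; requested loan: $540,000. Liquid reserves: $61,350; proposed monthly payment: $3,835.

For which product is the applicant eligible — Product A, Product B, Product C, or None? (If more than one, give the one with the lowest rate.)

Product A

Total debts = (1,690 + 1,135 + 25 + 3,835 + 1,175 + 840) = 8,700; DTI = 8,700/20,850 = 41.7%.
LTV = 540,000/781,000 = 69.1%.
Reserves = 61,350/3,835 = 16.0 months.
Product A: score 714 ≥ 680; DTI 41.7% ≤ 43%; LTV 69.1% ≤ 95%; reserves 16.0 ≥ 4 mo → qualifies.
Product B: score 714 ≥ 580; DTI 41.7% ≤ 43%; LTV 69.1% ≤ 100%; employment 30 ≥ 12 mo; reserves 16.0 ≥ 9 mo → qualifies.
Product C: score 714 ≥ 600; DTI 41.7% > 40%; LTV 69.1% ≤ 95%; employment 30 ≥ 6 mo → does not qualify.
Qualifying: Product A, Product B. Lowest rate is 5.22% → Product A.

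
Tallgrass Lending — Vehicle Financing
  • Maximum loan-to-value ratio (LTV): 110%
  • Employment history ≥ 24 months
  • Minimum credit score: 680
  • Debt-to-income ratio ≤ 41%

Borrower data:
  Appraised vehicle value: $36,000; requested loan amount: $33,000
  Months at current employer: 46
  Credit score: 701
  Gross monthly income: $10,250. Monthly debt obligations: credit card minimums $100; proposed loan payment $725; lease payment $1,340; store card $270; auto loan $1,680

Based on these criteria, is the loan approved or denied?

Approved

LTV = 33,000/36,000 = 91.7% ≤ 110%
Employment 46 ≥ 24 months
Credit score 701 ≥ 680 (meets)
Total monthly debts = (100 + 725 + 1,340 + 270 + 1,680) = 4,115. DTI = 4,115/10,250 = 40.1% ≤ 41%
All criteria satisfied.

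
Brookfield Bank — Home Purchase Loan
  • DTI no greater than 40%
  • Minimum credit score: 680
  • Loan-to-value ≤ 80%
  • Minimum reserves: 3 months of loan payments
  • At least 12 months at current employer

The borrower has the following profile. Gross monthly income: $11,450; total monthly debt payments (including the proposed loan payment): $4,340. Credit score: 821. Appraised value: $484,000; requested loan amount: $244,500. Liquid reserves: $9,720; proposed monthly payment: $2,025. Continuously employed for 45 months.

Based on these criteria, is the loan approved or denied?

DTI: 4,340 ÷ 11,450 = 37.9%, within the 40% cap
Credit score 821 ≥ 680 (meets)
Loan-to-value = 244,500/484,000 = 50.5% — pass (80% max)
Reserves = 9,720/2,025 = 4.8 months ≥ 3
Employment 45 ≥ 12 months
All criteria satisfied.

Approved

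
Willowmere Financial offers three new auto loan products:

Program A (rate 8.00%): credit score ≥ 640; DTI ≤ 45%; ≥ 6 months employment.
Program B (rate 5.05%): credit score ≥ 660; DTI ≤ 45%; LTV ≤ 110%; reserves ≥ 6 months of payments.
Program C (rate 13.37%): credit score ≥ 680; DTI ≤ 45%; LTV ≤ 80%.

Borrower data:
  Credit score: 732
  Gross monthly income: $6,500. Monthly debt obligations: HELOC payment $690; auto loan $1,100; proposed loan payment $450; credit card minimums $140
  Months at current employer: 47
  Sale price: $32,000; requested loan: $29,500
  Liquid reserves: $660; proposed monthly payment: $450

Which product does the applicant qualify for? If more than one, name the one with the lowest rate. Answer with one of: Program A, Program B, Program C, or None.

Total debts = (690 + 1,100 + 450 + 140) = 2,380; DTI = 2,380/6,500 = 36.6%.
LTV = 29,500/32,000 = 92.2%.
Reserves = 660/450 = 1.5 months.
Program A: score 732 ≥ 640; DTI 36.6% ≤ 45%; employment 47 ≥ 6 mo → qualifies.
Program B: score 732 ≥ 660; DTI 36.6% ≤ 45%; LTV 92.2% ≤ 110%; reserves 1.5 < 6 mo → does not qualify.
Program C: score 732 ≥ 680; DTI 36.6% ≤ 45%; LTV 92.2% > 80% → does not qualify.

Program A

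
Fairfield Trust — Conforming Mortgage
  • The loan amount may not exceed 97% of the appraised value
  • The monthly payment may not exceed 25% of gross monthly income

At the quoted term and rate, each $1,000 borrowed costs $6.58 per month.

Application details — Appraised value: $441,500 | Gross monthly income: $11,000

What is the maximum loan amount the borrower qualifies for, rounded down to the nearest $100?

$417,900

Payment cap: 25% × $11,000 = $2,750/month.
At $6.58 per $1,000, that supports 2,750/6.58 × 1,000 ≈ $417,933 → $417,900.
LTV cap: 97% × $441,500 = $428,255 → $428,200.
Binding constraint: payment-to-income.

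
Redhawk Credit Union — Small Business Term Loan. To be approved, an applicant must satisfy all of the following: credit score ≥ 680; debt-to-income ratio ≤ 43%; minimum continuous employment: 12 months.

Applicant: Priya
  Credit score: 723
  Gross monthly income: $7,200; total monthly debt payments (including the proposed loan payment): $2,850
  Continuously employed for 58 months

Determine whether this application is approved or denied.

Credit score 723 ≥ 680 (meets)
Debt-to-income = 2,850/7,200 = 39.6% — meets 43% limit
Employment 58 ≥ 12 months
All criteria satisfied.

Approved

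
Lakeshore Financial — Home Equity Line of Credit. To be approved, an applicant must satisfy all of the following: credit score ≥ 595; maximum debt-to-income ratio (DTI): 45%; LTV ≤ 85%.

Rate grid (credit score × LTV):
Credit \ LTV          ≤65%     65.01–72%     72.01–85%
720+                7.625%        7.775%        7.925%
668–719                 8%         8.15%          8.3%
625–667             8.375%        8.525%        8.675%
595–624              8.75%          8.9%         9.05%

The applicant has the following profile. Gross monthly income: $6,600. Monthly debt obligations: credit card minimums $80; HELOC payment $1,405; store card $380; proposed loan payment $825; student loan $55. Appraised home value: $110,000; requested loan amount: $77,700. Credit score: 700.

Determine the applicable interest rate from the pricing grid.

Credit score 700 ≥ 595; Total monthly debts = (80 + 1,405 + 380 + 825 + 55) = 2,745. DTI = 2,745/6,600 = 41.6% ≤ 45%
LTV: 77,700 ÷ 110,000 = 70.6%, within 85% cap
Row: 700 falls in 668–719. Column: 70.6% falls in 65.01–72%. Rate = 8.15%.

8.15%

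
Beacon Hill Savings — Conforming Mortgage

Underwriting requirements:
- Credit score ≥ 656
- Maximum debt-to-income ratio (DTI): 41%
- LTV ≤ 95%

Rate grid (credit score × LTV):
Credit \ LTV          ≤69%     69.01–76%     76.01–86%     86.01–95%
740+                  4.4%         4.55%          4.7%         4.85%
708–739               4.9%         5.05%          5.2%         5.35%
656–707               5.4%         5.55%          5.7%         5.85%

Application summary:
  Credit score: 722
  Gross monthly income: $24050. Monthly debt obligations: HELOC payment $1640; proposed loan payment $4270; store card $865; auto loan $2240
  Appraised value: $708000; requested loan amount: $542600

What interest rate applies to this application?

Credit score 722 ≥ 656; Total monthly debts = (1,640 + 4,270 + 865 + 2,240) = 9,015. DTI: 9,015 ÷ 24,050 = 37.5%, within the 41% cap
LTV = 542,600/708,000 = 76.6% ≤ 95%
Row: 722 falls in 708–739. Column: 76.6% falls in 76.01–86%. Rate = 5.2%.

5.2%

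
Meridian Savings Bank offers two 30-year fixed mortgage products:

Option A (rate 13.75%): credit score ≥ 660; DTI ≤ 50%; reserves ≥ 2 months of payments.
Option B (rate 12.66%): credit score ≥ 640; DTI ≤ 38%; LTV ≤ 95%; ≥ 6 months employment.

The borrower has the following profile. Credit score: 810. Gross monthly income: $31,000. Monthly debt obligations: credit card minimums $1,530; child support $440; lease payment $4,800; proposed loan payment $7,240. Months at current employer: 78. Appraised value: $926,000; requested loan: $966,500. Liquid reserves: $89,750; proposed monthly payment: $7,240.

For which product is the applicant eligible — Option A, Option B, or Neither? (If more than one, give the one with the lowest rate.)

Option A

Total debts = (1,530 + 440 + 4,800 + 7,240) = 14,010; DTI = 14,010/31,000 = 45.2%.
LTV = 966,500/926,000 = 104.4%.
Reserves = 89,750/7,240 = 12.4 months.
Option A: score 810 ≥ 660; DTI 45.2% ≤ 50%; reserves 12.4 ≥ 2 mo → qualifies.
Option B: score 810 ≥ 640; DTI 45.2% > 38%; LTV 104.4% > 95%; employment 78 ≥ 6 mo → does not qualify.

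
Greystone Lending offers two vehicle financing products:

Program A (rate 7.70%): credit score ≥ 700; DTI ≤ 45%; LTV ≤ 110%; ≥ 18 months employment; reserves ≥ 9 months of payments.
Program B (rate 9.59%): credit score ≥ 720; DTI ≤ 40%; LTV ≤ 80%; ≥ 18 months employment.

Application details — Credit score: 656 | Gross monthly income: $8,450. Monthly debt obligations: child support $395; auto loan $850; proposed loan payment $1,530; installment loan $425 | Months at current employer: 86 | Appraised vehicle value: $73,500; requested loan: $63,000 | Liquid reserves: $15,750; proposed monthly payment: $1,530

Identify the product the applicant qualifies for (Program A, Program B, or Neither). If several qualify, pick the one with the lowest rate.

Neither

Total debts = (395 + 850 + 1,530 + 425) = 3,200; DTI = 3,200/8,450 = 37.9%.
LTV = 63,000/73,500 = 85.7%.
Reserves = 15,750/1,530 = 10.3 months.
Program A: score 656 < 700; DTI 37.9% ≤ 45%; LTV 85.7% ≤ 110%; employment 86 ≥ 18 mo; reserves 10.3 ≥ 9 mo → does not qualify.
Program B: score 656 < 720; DTI 37.9% ≤ 40%; LTV 85.7% > 80%; employment 86 ≥ 18 mo → does not qualify.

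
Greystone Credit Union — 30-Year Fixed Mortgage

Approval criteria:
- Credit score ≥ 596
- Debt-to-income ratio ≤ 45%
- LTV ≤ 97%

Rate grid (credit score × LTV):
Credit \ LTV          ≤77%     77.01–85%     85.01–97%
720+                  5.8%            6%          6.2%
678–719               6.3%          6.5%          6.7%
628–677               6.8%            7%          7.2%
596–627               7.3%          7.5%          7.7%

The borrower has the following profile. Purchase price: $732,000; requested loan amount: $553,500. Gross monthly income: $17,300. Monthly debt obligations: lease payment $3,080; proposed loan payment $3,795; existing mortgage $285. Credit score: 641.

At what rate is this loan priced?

6.8%

Credit score 641 ≥ 596; Total monthly debts = (3,080 + 3,795 + 285) = 7,160. DTI: 7,160 ÷ 17,300 = 41.4%, within the 45% cap
LTV: 553,500 ÷ 732,000 = 75.6%, within 97% cap
Row: 641 falls in 628–677. Column: 75.6% falls in ≤77%. Rate = 6.8%.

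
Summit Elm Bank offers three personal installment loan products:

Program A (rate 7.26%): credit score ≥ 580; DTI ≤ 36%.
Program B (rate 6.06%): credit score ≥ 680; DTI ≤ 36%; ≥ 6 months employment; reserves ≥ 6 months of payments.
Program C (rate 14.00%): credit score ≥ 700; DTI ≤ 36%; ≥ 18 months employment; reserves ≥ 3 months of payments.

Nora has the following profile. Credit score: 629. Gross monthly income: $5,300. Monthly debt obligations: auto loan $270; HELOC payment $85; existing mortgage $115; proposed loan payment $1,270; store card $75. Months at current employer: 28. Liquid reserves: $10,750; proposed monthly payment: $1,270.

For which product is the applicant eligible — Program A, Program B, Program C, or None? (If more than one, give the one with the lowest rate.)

Total debts = (270 + 85 + 115 + 1,270 + 75) = 1,815; DTI = 1,815/5,300 = 34.2%.
Reserves = 10,750/1,270 = 8.5 months.
Program A: score 629 ≥ 580; DTI 34.2% ≤ 36% → qualifies.
Program B: score 629 < 680; DTI 34.2% ≤ 36%; employment 28 ≥ 6 mo; reserves 8.5 ≥ 6 mo → does not qualify.
Program C: score 629 < 700; DTI 34.2% ≤ 36%; employment 28 ≥ 18 mo; reserves 8.5 ≥ 3 mo → does not qualify.

Program A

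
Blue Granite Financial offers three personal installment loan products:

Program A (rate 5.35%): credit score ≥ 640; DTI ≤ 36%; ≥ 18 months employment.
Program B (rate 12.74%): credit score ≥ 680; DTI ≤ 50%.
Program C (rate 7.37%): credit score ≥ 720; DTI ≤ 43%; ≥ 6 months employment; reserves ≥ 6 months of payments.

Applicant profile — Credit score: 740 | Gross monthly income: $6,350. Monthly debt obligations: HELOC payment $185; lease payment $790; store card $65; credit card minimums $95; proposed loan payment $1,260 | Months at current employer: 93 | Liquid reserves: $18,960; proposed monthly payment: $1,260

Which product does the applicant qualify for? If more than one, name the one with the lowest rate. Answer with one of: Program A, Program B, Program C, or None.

Total debts = (185 + 790 + 65 + 95 + 1,260) = 2,395; DTI = 2,395/6,350 = 37.7%.
Reserves = 18,960/1,260 = 15.0 months.
Program A: score 740 ≥ 640; DTI 37.7% > 36%; employment 93 ≥ 18 mo → does not qualify.
Program B: score 740 ≥ 680; DTI 37.7% ≤ 50% → qualifies.
Program C: score 740 ≥ 720; DTI 37.7% ≤ 43%; employment 93 ≥ 6 mo; reserves 15.0 ≥ 6 mo → qualifies.
Qualifying: Program B, Program C. Lowest rate is 7.37% → Program C.

Program C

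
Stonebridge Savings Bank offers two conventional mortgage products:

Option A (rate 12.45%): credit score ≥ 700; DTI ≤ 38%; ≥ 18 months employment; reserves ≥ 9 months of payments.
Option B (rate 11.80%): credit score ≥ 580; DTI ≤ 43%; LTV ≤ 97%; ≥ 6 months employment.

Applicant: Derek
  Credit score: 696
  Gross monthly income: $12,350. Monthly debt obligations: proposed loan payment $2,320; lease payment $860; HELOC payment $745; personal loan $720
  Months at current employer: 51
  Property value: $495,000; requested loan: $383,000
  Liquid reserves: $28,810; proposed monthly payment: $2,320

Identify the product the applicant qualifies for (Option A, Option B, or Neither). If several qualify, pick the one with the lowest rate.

Option B

Total debts = (2,320 + 860 + 745 + 720) = 4,645; DTI = 4,645/12,350 = 37.6%.
LTV = 383,000/495,000 = 77.4%.
Reserves = 28,810/2,320 = 12.4 months.
Option A: score 696 < 700; DTI 37.6% ≤ 38%; employment 51 ≥ 18 mo; reserves 12.4 ≥ 9 mo → does not qualify.
Option B: score 696 ≥ 580; DTI 37.6% ≤ 43%; LTV 77.4% ≤ 97%; employment 51 ≥ 6 mo → qualifies.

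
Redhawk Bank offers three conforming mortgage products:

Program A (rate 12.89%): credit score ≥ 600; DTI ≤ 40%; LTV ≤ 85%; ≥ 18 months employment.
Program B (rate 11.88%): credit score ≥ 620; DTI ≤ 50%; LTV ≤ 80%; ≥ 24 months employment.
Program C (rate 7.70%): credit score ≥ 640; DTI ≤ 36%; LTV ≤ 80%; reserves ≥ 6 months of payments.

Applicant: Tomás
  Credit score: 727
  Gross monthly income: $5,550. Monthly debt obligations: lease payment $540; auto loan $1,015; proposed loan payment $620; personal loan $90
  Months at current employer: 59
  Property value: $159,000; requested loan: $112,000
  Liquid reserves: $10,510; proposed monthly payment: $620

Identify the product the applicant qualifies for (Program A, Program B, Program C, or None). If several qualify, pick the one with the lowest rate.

Program B

Total debts = (540 + 1,015 + 620 + 90) = 2,265; DTI = 2,265/5,550 = 40.8%.
LTV = 112,000/159,000 = 70.4%.
Reserves = 10,510/620 = 17.0 months.
Program A: score 727 ≥ 600; DTI 40.8% > 40%; LTV 70.4% ≤ 85%; employment 59 ≥ 18 mo → does not qualify.
Program B: score 727 ≥ 620; DTI 40.8% ≤ 50%; LTV 70.4% ≤ 80%; employment 59 ≥ 24 mo → qualifies.
Program C: score 727 ≥ 640; DTI 40.8% > 36%; LTV 70.4% ≤ 80%; reserves 17.0 ≥ 6 mo → does not qualify.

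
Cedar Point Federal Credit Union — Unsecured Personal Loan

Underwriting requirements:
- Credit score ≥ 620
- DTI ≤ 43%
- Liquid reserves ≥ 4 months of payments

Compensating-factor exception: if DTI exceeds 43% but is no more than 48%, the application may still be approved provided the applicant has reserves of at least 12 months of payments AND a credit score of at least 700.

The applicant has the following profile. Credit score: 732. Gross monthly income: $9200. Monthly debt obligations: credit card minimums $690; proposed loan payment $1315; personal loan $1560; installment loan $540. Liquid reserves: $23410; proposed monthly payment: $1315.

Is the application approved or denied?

Approved

Credit score 732 ≥ 620 (meets base)
Total debts = (690 + 1,315 + 1,560 + 540) = 4,105. DTI: 4,105 ÷ 9,200 = 44.6%, over the 43% base limit.
Reserves = 23,410/1,315 = 17.8 months ≥ 4
44.6% falls in the override range (43%–48%), so the compensating-factor test applies.
Reserves 17.8 ≥ 12 months; credit score 732 ≥ 700.
Both compensating conditions met → exception applies.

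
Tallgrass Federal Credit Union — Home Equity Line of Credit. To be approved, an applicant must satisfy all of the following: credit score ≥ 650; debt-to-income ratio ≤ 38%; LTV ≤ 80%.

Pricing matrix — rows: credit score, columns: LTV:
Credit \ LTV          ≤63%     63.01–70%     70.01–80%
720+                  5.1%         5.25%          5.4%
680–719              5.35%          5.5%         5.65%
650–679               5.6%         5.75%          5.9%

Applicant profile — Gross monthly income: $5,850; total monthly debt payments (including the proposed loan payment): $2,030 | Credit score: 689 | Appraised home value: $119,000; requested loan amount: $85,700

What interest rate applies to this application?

Credit score 689 ≥ 650; DTI = 2,030/5,850 = 34.7% ≤ 38%
Loan-to-value = 85,700/119,000 = 72% — pass (80% max)
Credit 689 → row 680–719; LTV 72% → column 70.01–80%. Grid cell → 5.65%.

5.65%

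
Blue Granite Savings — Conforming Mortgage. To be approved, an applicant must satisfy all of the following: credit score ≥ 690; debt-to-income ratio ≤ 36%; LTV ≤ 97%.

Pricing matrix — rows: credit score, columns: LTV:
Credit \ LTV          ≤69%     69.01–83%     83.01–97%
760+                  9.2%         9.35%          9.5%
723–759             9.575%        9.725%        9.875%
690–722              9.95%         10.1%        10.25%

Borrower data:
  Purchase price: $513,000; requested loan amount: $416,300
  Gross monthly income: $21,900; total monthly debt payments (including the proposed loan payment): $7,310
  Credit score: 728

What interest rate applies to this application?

Credit score 728 ≥ 690; Debt-to-income = 7,310/21,900 = 33.4% — meets 36% limit
LTV: 416,300 ÷ 513,000 = 81.2%, within 97% cap
Row: 728 falls in 723–759. Column: 81.2% falls in 69.01–83%. Rate = 9.725%.

9.725%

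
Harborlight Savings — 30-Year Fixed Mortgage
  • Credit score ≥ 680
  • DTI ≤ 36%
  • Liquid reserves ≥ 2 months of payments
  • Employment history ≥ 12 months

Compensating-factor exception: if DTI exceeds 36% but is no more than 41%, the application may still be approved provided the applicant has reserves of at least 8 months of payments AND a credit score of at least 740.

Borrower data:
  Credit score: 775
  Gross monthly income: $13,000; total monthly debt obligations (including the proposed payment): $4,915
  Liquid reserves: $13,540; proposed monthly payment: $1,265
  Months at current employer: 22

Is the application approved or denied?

Approved

Credit score 775 ≥ 680 (meets base)
DTI: 4,915 ÷ 13,000 = 37.8%, over the 36% base limit.
Liquid reserves cover 13,540/1,265 = 10.7 months — ≥ 2 required
Employment 22 ≥ 12 months
37.8% falls in the override range (36%–41%), so the compensating-factor test applies.
Override check — reserves: 10.7 mo (ok); score: 775 (ok).
Both compensating conditions met → exception applies.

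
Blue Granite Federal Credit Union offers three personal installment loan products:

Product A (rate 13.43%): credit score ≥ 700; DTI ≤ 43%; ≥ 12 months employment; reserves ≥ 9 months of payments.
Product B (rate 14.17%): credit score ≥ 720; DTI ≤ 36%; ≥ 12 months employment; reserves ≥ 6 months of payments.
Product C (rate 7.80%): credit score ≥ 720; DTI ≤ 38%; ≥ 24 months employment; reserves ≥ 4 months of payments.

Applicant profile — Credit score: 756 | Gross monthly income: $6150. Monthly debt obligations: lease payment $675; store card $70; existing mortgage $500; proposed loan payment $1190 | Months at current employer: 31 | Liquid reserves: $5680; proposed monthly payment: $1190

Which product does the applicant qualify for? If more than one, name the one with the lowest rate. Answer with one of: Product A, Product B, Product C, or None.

Total debts = (675 + 70 + 500 + 1,190) = 2,435; DTI = 2,435/6,150 = 39.6%.
Reserves = 5,680/1,190 = 4.8 months.
Product A: score 756 ≥ 700; DTI 39.6% ≤ 43%; employment 31 ≥ 12 mo; reserves 4.8 < 9 mo → does not qualify.
Product B: score 756 ≥ 720; DTI 39.6% > 36%; employment 31 ≥ 12 mo; reserves 4.8 < 6 mo → does not qualify.
Product C: score 756 ≥ 720; DTI 39.6% > 38%; employment 31 ≥ 24 mo; reserves 4.8 ≥ 4 mo → does not qualify.

None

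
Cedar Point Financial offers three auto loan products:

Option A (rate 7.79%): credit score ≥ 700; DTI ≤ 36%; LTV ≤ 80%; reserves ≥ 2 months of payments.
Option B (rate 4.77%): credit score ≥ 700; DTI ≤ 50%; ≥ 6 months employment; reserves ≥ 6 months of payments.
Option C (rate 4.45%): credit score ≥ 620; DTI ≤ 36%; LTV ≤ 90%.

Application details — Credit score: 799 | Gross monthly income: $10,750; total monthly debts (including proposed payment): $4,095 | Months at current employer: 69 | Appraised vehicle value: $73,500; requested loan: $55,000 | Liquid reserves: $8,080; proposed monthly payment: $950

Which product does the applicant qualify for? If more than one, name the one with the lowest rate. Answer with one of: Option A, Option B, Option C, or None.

Option B

DTI = 4,095/10,750 = 38.1%.
LTV = 55,000/73,500 = 74.8%.
Reserves = 8,080/950 = 8.5 months.
Option A: score 799 ≥ 700; DTI 38.1% > 36%; LTV 74.8% ≤ 80%; reserves 8.5 ≥ 2 mo → does not qualify.
Option B: score 799 ≥ 700; DTI 38.1% ≤ 50%; employment 69 ≥ 6 mo; reserves 8.5 ≥ 6 mo → qualifies.
Option C: score 799 ≥ 620; DTI 38.1% > 36%; LTV 74.8% ≤ 90% → does not qualify.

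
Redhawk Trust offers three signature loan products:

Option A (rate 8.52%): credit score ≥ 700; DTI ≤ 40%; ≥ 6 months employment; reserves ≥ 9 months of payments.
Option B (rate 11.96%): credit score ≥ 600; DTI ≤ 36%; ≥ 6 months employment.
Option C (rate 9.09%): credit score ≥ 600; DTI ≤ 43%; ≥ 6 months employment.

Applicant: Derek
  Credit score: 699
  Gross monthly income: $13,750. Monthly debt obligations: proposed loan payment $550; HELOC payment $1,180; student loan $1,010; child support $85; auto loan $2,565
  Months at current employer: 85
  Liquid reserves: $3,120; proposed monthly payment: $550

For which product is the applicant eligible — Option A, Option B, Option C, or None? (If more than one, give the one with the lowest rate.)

Option C

Total debts = (550 + 1,180 + 1,010 + 85 + 2,565) = 5,390; DTI = 5,390/13,750 = 39.2%.
Reserves = 3,120/550 = 5.7 months.
Option A: score 699 < 700; DTI 39.2% ≤ 40%; employment 85 ≥ 6 mo; reserves 5.7 < 9 mo → does not qualify.
Option B: score 699 ≥ 600; DTI 39.2% > 36%; employment 85 ≥ 6 mo → does not qualify.
Option C: score 699 ≥ 600; DTI 39.2% ≤ 43%; employment 85 ≥ 6 mo → qualifies.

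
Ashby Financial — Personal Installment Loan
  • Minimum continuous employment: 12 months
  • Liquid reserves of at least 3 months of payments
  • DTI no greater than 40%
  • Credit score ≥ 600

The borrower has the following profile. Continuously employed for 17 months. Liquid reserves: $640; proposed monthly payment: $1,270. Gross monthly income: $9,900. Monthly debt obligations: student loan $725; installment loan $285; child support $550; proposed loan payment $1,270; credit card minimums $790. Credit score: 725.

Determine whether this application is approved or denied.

Denied

Employment 17 ≥ 12 months
Liquid reserves cover 640/1,270 = 0.5 months — < 3 required
Total monthly debts = (725 + 285 + 550 + 1,270 + 790) = 3,620. DTI = 3,620/9,900 = 36.6% ≤ 40%
Credit score 725 ≥ 600 (meets)
Fails on reserves.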